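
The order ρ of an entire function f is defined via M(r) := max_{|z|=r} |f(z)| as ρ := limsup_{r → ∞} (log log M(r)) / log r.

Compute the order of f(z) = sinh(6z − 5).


sinh(w) is a linear combination of e^{iw} and e^{−iw} (or e^w, e^{−w} in the hyperbolic case), so |sinh(w)| ≤ e^{|w|}. With w = 6z − 5, |w| ≤ 6|z| + 5 = 6r + 5 on |z| = r, giving M(r) ≤ e^{6r + 5}, so ρ ≤ 1. On a suitable ray (z = it for sin/cos; z = t for sinh/cosh, t real → ∞), |sinh(6z − 5)| grows like e^{6|t|}/2, so ρ ≥ 1. Hence ρ = 1.
Therefore ρ = 1.

Order ρ = 1.


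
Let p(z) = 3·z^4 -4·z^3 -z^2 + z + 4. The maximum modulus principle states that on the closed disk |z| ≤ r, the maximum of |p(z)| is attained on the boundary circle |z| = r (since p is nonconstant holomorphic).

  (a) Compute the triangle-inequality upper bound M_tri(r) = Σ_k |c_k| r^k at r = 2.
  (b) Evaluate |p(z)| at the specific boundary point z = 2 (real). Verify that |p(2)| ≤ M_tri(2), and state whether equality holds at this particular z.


Coefficients: c_0 = 4, c_1 = 1, c_2 = -1, c_3 = -4, c_4 = 3. Radius r = 2.
Part (a). Triangle bound: M_tri(r) = Σ_k |c_k| r^k
  = |4|·2^0 + |1|·2^1 + |-1|·2^2 + |-4|·2^3 + |3|·2^4
  = 4 + 2 + 4 + 32 + 48 = 90.
This bounds M(r) := max_{|z|=r} |p(z)| from above; equality holds iff all terms c_k z^k can be made to align in phase at a single z on |z|=r.
Part (b). At z = 2 (real, on the circle |z| = r):
  p(2) = (4)·2^0 + (1)·2^1 + (-1)·2^2 + (-4)·2^3 + (3)·2^4 = 18.
  |p(2)| = 18.
Check: |p(2)| = 18 ≤ 90 = M_tri(2). ✓ Equality does not hold at z = 2 (the coefficients have mixed signs, so the terms do not all align in phase there).

M_tri(2) = 90; |p(2)| = 18; equality at z=2: no.


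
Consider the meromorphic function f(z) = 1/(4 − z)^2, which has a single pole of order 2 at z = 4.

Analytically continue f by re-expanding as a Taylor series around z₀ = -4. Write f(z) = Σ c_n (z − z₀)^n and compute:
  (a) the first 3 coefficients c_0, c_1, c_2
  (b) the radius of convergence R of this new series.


Let w = z − z₀, so z = z₀ + w.
Then 4 − z = 4 − (z₀ + w) = (4 − z₀) − w = 8 − w.
f(z) = 1/(8 − w)^2 = (1/(8)^2) · (1 − w/(8))^{−2}.
By the binomial series (1−u)^{−2} = Σ_{n≥0} C(n+1, 1) u^n for |u|<1, with u = w/(8):
  c_n = C(n+1, 1) / (8)^(n+2).
  c_0 = 1/(8)^2 = 1/64.
  c_1 = 2/(8)^3 = 1/256.
  c_2 = 3/(8)^4 = 3/4096.
The series is valid for |w/d| < 1, i.e. |z − z₀| < |d|.
Radius of convergence: R = |4 − z₀| = |8| = 8 (distance from z₀ to the singularity z = 4).

c_0 = 1/64, c_1 = 1/256, c_2 = 3/4096; R = 8.


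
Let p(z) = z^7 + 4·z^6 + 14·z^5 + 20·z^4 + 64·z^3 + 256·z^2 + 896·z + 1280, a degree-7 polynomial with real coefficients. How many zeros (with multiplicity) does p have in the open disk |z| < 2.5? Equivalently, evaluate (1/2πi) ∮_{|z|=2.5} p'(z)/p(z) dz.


The zeros of p are: -2, (-1 + 3i), (-1 - 3i), (-2 + 2i), (-2 - 2i), (2 + 2i), (2 - 2i).
Their magnitudes are: 2, 3.162, 3.162, 2.828, 2.828, 2.828, 2.828.
Zeros with |z| < R = 2.5: -2.
Count = 1.
By the argument principle, (1/2πi) ∮_{|z|=R} p'(z)/p(z) dz equals exactly this count.

Number of zeros inside |z| < 2.5: 1.


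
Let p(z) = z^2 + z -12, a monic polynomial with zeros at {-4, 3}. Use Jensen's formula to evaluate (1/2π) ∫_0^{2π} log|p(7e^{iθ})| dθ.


Zeros: -4, 3; r = 7.
Inside |z| < r: -4, 3. Outside (|z| ≥ r): ∅.
p(0) = -12, so log|p(0)| = log(12) = 2.4849.
Apply Jensen: I(r) = log|p(0)| + Σ_k log(r/|z_k|), summed over zeros inside |z| < r.
  log(r/|z_k|) for z_k = -4: log(7/4) = 0.5596
  log(r/|z_k|) for z_k = 3: log(7/3) = 0.8473
Sum over inside zeros: 1.4069.
I(r) = log|p(0)| + (inside sum) = 2.4849 + 1.4069 = 3.8918.
Closed form (all zeros inside, monic): I(r) = n·log(r) = 2·log(7) = 3.8918. ✓

I(r) ≈ 3.8918.


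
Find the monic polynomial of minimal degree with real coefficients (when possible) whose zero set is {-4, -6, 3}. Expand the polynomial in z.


The polynomial is p(z) = ∏_{α ∈ S} (z − α), where S = {-4, -6, 3}.
Expanding the product yields: p(z) = z^3 + 7·z^2 -6·z -72.
The resulting polynomial has degree 3 and real coefficients as required.

p(z) = z^3 + 7·z^2 -6·z -72.


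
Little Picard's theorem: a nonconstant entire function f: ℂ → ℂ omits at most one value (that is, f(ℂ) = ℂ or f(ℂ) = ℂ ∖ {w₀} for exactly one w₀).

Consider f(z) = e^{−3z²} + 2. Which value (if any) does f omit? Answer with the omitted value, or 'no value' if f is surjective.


Little Picard bounds the complement of f(ℂ) to at most one point.
The exponent g(z) = −3z² is a nonconstant polynomial, hence surjective onto ℂ. So e^{g(z)} takes every value in {e^w : w ∈ ℂ} = ℂ ∖ {0}. Adding 2 shifts the range to ℂ ∖ {2}. f omits exactly 2.

Omitted value: 2.


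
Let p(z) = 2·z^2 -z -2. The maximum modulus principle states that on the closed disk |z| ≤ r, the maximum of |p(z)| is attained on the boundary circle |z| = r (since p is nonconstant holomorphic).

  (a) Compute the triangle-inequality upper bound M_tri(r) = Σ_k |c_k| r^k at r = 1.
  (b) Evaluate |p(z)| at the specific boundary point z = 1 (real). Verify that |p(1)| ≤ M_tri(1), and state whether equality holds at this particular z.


Coefficients: c_0 = -2, c_1 = -1, c_2 = 2. Radius r = 1.
Part (a). Triangle bound: M_tri(r) = Σ_k |c_k| r^k
  = |-2|·1^0 + |-1|·1^1 + |2|·1^2
  = 2 + 1 + 2 = 5.
This bounds M(r) := max_{|z|=r} |p(z)| from above; equality holds iff all terms c_k z^k can be made to align in phase at a single z on |z|=r.
Part (b). At z = 1 (real, on the circle |z| = r):
  p(1) = (-2)·1^0 + (-1)·1^1 + (2)·1^2 = -1.
  |p(1)| = 1.
Check: |p(1)| = 1 ≤ 5 = M_tri(1). ✓ Equality does not hold at z = 1 (the coefficients have mixed signs, so the terms do not all align in phase there).

M_tri(1) = 5; |p(1)| = 1; equality at z=1: no.


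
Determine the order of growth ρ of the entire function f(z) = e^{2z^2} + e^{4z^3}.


Each summand is entire of order 2 and 3 respectively (as in the single-exponential case). The order of a sum is at most the max of the orders, so ρ ≤ 3. For the lower bound: on |z|=r choose arg z so that 4z^3 is real positive; then |e^{4z^3}| = e^{4r^3} while |e^{2z^2}| ≤ e^{2r^2} = o(e^{4r^3}). So |f| ≥ e^{4r^3}(1 − o(1)) and ρ ≥ 3. Hence ρ = max(2, 3) = 3.
Therefore ρ = 3.

Order ρ = 3.


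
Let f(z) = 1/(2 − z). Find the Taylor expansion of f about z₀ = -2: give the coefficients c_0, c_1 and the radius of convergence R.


Let w = z − z₀, so z = z₀ + w.
Then 2 − z = 2 − (z₀ + w) = (2 − z₀) − w = 4 − w.
f(z) = 1/(4 − w) = (1/(4)) · 1/(1 − w/(4)) = Σ_{n≥0} w^n / (4)^(n+1).
So c_n = 1/(4)^(n+1):
  c_0 = 1/(4)^1 = 1/4.
  c_1 = 1/(4)^2 = 1/16.
The series is valid for |w/d| < 1, i.e. |z − z₀| < |d|.
Radius of convergence: R = |2 − z₀| = |4| = 4 (distance from z₀ to the singularity z = 2).

c_0 = 1/4, c_1 = 1/16; R = 4.


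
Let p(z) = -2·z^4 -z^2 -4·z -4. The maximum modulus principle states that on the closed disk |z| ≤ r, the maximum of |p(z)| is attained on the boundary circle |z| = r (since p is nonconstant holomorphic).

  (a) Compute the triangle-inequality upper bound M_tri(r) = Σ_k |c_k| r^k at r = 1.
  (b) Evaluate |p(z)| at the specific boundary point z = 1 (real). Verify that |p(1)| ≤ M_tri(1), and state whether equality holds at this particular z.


Coefficients: c_0 = -4, c_1 = -4, c_2 = -1, c_3 = 0, c_4 = -2. Radius r = 1.
Part (a). Triangle bound: M_tri(r) = Σ_k |c_k| r^k
  = |-4|·1^0 + |-4|·1^1 + |-1|·1^2 + |0|·1^3 + |-2|·1^4
  = 4 + 4 + 1 + 0 + 2 = 11.
This bounds M(r) := max_{|z|=r} |p(z)| from above; equality holds iff all terms c_k z^k can be made to align in phase at a single z on |z|=r.
Part (b). At z = 1 (real, on the circle |z| = r):
  p(1) = (-4)·1^0 + (-4)·1^1 + (-1)·1^2 + (0)·1^3 + (-2)·1^4 = -11.
  |p(1)| = 11.
Since all nonzero coefficients share the same sign, |p(1)| = 11 = M_tri(1); the triangle bound is attained at z = 1, so in fact M(r) = 11.

M_tri(1) = 11; |p(1)| = 11; equality at z=1: yes.


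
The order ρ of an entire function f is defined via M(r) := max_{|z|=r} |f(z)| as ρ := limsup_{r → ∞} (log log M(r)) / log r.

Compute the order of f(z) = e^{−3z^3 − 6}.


|e^{−3z^3 − 6}| = e^{Re(-3·z^3) + -6} ≤ e^{3|z|^3 + -6} = e^{3r^3 + -6} on |z| = r, so ρ ≤ 3. Choosing z on |z|=r so that -3·z^3 is real positive (always possible by picking arg z appropriately) gives |f(z)| = e^{3r^3 + -6}, matching the bound. The additive constant -6 does not affect log log M(r) ~ 3·log r. Hence ρ = 3.
Therefore ρ = 3.

Order ρ = 3.


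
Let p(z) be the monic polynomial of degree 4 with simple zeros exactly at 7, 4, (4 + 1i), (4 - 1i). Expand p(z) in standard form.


The polynomial is p(z) = ∏_{α ∈ S} (z − α), where S = {7, 4, (4 + 1i), (4 - 1i)}.
Expanding the product yields: p(z) = z^4 -19·z^3 + 133·z^2 -411·z + 476.
Note conjugate pairs combine to real quadratics: (z − (4+1i))(z − (4−1i)) = z² − 8z + 17.
The resulting polynomial has degree 4 and real coefficients as required.

p(z) = z^4 -19·z^3 + 133·z^2 -411·z + 476.


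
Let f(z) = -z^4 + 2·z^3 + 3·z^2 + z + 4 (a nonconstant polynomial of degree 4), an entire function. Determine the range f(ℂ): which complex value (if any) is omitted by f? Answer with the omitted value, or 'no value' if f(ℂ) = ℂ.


Little Picard bounds the complement of f(ℂ) to at most one point.
For every w ∈ ℂ, the equation p(z) − w = 0 is a nonconstant polynomial in z and hence has at least one root by the fundamental theorem of algebra. So p is surjective onto ℂ, omitting no value.

Omitted value: no value.


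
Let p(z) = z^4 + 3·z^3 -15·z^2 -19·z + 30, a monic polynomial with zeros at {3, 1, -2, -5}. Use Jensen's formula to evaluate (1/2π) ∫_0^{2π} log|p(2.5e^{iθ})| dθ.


Zeros: -5, -2, 1, 3; r = 2.5.
Inside |z| < r: -2, 1. Outside (|z| ≥ r): -5, 3.
p(0) = 30, so log|p(0)| = log(30) = 3.4012.
Apply Jensen: I(r) = log|p(0)| + Σ_k log(r/|z_k|), summed over zeros inside |z| < r.
  log(r/|z_k|) for z_k = 1: log(2.5/1) = 0.9163
  log(r/|z_k|) for z_k = -2: log(2.5/2) = 0.2231
  Outside zeros (-5, 3) contribute nothing to the Jensen sum.
Sum over inside zeros: 1.1394.
I(r) = log|p(0)| + (inside sum) = 3.4012 + 1.1394 = 4.5406.
Note: since some zeros are outside |z| ≤ r, the simplified n·log(r) form does NOT apply — only the inside zeros contribute.

I(r) ≈ 4.5406.


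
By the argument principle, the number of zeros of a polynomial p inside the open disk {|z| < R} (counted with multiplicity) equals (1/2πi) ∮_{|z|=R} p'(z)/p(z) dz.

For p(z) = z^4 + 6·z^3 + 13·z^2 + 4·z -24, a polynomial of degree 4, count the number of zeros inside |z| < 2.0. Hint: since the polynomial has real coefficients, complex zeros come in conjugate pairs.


The zeros of p are: 1, (-2 + 2i), (-2 - 2i), -3.
Their magnitudes are: 1, 2.828, 2.828, 3.
Zeros with |z| < R = 2.0: 1.
Count = 1.
By the argument principle, (1/2πi) ∮_{|z|=R} p'(z)/p(z) dz equals exactly this count.

Number of zeros inside |z| < 2.0: 1.


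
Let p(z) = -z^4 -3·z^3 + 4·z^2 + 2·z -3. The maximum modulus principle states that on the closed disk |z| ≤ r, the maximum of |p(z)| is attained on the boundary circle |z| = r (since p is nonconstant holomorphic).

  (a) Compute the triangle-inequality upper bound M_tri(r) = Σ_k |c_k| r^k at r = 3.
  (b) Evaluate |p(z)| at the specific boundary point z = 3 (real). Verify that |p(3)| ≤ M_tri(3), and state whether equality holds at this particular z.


Coefficients: c_0 = -3, c_1 = 2, c_2 = 4, c_3 = -3, c_4 = -1. Radius r = 3.
Part (a). Triangle bound: M_tri(r) = Σ_k |c_k| r^k
  = |-3|·3^0 + |2|·3^1 + |4|·3^2 + |-3|·3^3 + |-1|·3^4
  = 3 + 6 + 36 + 81 + 81 = 207.
This bounds M(r) := max_{|z|=r} |p(z)| from above; equality holds iff all terms c_k z^k can be made to align in phase at a single z on |z|=r.
Part (b). At z = 3 (real, on the circle |z| = r):
  p(3) = (-3)·3^0 + (2)·3^1 + (4)·3^2 + (-3)·3^3 + (-1)·3^4 = -123.
  |p(3)| = 123.
Check: |p(3)| = 123 ≤ 207 = M_tri(3). ✓ Equality does not hold at z = 3 (the coefficients have mixed signs, so the terms do not all align in phase there).

M_tri(3) = 207; |p(3)| = 123; equality at z=3: no.


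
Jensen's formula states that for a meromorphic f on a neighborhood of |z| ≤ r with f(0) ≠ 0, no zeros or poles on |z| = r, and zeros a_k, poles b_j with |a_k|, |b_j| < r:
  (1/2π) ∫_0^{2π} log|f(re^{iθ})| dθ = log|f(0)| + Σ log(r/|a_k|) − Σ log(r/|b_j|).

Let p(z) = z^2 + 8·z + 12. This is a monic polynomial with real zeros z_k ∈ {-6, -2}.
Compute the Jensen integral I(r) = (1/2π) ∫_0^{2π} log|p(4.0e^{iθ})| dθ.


Zeros: -6, -2; r = 4.0.
Inside |z| < r: -2. Outside (|z| ≥ r): -6.
p(0) = 12, so log|p(0)| = log(12) = 2.4849.
Apply Jensen: I(r) = log|p(0)| + Σ_k log(r/|z_k|), summed over zeros inside |z| < r.
  log(r/|z_k|) for z_k = -2: log(4.0/2) = 0.6931
  Outside zeros (-6) contribute nothing to the Jensen sum.
Sum over inside zeros: 0.6931.
I(r) = log|p(0)| + (inside sum) = 2.4849 + 0.6931 = 3.1781.
Note: since some zeros are outside |z| ≤ r, the simplified n·log(r) form does NOT apply — only the inside zeros contribute.

I(r) ≈ 3.1781.


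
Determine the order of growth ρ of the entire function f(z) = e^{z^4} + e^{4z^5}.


Each summand is entire of order 4 and 5 respectively (as in the single-exponential case). The order of a sum is at most the max of the orders, so ρ ≤ 5. For the lower bound: on |z|=r choose arg z so that 4z^5 is real positive; then |e^{4z^5}| = e^{4r^5} while |e^{1z^4}| ≤ e^{1r^4} = o(e^{4r^5}). So |f| ≥ e^{4r^5}(1 − o(1)) and ρ ≥ 5. Hence ρ = max(4, 5) = 5.
Therefore ρ = 5.

Order ρ = 5.


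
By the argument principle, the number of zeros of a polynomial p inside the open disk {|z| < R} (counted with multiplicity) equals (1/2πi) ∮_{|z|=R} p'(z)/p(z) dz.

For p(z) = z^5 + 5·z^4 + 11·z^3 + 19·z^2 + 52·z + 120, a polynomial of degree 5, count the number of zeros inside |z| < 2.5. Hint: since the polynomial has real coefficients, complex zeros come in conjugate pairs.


The zeros of p are: (-2 + 2i), (-2 - 2i), -3, (1 + 2i), (1 - 2i).
Their magnitudes are: 2.828, 2.828, 3, 2.236, 2.236.
Zeros with |z| < R = 2.5: (1 + 2i), (1 - 2i).
Count = 2.
By the argument principle, (1/2πi) ∮_{|z|=R} p'(z)/p(z) dz equals exactly this count.

Number of zeros inside |z| < 2.5: 2.


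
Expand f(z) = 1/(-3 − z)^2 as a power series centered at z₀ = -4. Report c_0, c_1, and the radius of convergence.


Let w = z − z₀, so z = z₀ + w.
Then -3 − z = -3 − (z₀ + w) = (-3 − z₀) − w = 1 − w.
f(z) = 1/(1 − w)^2 = (1/(1)^2) · (1 − w/(1))^{−2}.
By the binomial series (1−u)^{−2} = Σ_{n≥0} C(n+1, 1) u^n for |u|<1, with u = w/(1):
  c_n = C(n+1, 1) / (1)^(n+2).
  c_0 = 1/(1)^2 = 1.
  c_1 = 2/(1)^3 = 2.
The series is valid for |w/d| < 1, i.e. |z − z₀| < |d|.
Radius of convergence: R = |-3 − z₀| = |1| = 1 (distance from z₀ to the singularity z = -3).

c_0 = 1, c_1 = 2; R = 1.


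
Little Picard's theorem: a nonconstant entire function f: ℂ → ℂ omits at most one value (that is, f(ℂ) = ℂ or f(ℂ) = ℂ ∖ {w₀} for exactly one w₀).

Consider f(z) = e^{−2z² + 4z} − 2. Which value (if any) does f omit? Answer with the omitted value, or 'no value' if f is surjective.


Little Picard bounds the complement of f(ℂ) to at most one point.
The exponent g(z) = −2z² + 4z is a nonconstant polynomial, hence surjective onto ℂ. So e^{g(z)} takes every value in {e^w : w ∈ ℂ} = ℂ ∖ {0}. Adding -2 shifts the range to ℂ ∖ {-2}. f omits exactly -2.

Omitted value: -2.


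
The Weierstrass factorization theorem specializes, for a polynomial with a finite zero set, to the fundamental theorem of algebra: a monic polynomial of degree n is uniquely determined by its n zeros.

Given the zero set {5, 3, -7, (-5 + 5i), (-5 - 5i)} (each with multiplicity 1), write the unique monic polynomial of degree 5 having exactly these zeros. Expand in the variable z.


The polynomial is p(z) = ∏_{α ∈ S} (z − α), where S = {5, 3, -7, (-5 + 5i), (-5 - 5i)}.
Expanding the product yields: p(z) = z^5 + 9·z^4 -z^3 -355·z^2 -1000·z + 5250.
Note conjugate pairs combine to real quadratics: (z − (-5+5i))(z − (-5−5i)) = z² + 10z + 50.
The resulting polynomial has degree 5 and real coefficients as required.

p(z) = z^5 + 9·z^4 -z^3 -355·z^2 -1000·z + 5250.


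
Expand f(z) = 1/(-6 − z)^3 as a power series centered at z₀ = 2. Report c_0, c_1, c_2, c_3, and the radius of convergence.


Let w = z − z₀, so z = z₀ + w.
Then -6 − z = -6 − (z₀ + w) = (-6 − z₀) − w = -8 − w.
f(z) = 1/(-8 − w)^3 = (1/(-8)^3) · (1 − w/(-8))^{−3}.
By the binomial series (1−u)^{−3} = Σ_{n≥0} C(n+2, 2) u^n for |u|<1, with u = w/(-8):
  c_n = C(n+2, 2) / (-8)^(n+3).
  c_0 = 1/(-8)^3 = -1/512.
  c_1 = 3/(-8)^4 = 3/4096.
  c_2 = 6/(-8)^5 = -3/16384.
  c_3 = 10/(-8)^6 = 5/131072.
The series is valid for |w/d| < 1, i.e. |z − z₀| < |d|.
Radius of convergence: R = |-6 − z₀| = |-8| = 8 (distance from z₀ to the singularity z = -6).

c_0 = -1/512, c_1 = 3/4096, c_2 = -3/16384, c_3 = 5/131072; R = 8.


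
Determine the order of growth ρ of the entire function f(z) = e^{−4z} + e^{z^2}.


Each summand is entire of order 1 and 2 respectively (as in the single-exponential case). The order of a sum is at most the max of the orders, so ρ ≤ 2. For the lower bound: on |z|=r choose arg z so that 1z^2 is real positive; then |e^{1z^2}| = e^{1r^2} while |e^{-4z}| ≤ e^{4r^1} = o(e^{1r^2}). So |f| ≥ e^{1r^2}(1 − o(1)) and ρ ≥ 2. Hence ρ = max(1, 2) = 2.
Therefore ρ = 2.

Order ρ = 2.


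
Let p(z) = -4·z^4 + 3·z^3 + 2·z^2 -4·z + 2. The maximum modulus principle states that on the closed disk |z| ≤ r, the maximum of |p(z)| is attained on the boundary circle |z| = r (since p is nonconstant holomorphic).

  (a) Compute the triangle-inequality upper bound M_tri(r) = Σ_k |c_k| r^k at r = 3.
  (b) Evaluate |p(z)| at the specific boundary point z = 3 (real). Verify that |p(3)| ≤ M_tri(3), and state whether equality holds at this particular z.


Coefficients: c_0 = 2, c_1 = -4, c_2 = 2, c_3 = 3, c_4 = -4. Radius r = 3.
Part (a). Triangle bound: M_tri(r) = Σ_k |c_k| r^k
  = |2|·3^0 + |-4|·3^1 + |2|·3^2 + |3|·3^3 + |-4|·3^4
  = 2 + 12 + 18 + 81 + 324 = 437.
This bounds M(r) := max_{|z|=r} |p(z)| from above; equality holds iff all terms c_k z^k can be made to align in phase at a single z on |z|=r.
Part (b). At z = 3 (real, on the circle |z| = r):
  p(3) = (2)·3^0 + (-4)·3^1 + (2)·3^2 + (3)·3^3 + (-4)·3^4 = -235.
  |p(3)| = 235.
Check: |p(3)| = 235 ≤ 437 = M_tri(3). ✓ Equality does not hold at z = 3 (the coefficients have mixed signs, so the terms do not all align in phase there).

M_tri(3) = 437; |p(3)| = 235; equality at z=3: no.


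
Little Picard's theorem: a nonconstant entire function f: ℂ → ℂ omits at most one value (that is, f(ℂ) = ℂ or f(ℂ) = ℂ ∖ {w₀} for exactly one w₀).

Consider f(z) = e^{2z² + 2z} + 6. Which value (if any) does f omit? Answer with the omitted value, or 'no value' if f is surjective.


Little Picard bounds the complement of f(ℂ) to at most one point.
The exponent g(z) = 2z² + 2z is a nonconstant polynomial, hence surjective onto ℂ. So e^{g(z)} takes every value in {e^w : w ∈ ℂ} = ℂ ∖ {0}. Adding 6 shifts the range to ℂ ∖ {6}. f omits exactly 6.

Omitted value: 6.


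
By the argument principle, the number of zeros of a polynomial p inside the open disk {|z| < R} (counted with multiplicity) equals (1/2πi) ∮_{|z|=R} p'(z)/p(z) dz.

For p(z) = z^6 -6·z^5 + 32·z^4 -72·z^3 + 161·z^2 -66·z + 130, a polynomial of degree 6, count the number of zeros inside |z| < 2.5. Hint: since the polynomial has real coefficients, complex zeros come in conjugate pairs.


The zeros of p are: (0 + 1i), (0 - 1i), (2 + 3i), (2 - 3i), (1 + 3i), (1 - 3i).
Their magnitudes are: 1, 1, 3.606, 3.606, 3.162, 3.162.
Zeros with |z| < R = 2.5: (0 + 1i), (0 - 1i).
Count = 2.
By the argument principle, (1/2πi) ∮_{|z|=R} p'(z)/p(z) dz equals exactly this count.

Number of zeros inside |z| < 2.5: 2.


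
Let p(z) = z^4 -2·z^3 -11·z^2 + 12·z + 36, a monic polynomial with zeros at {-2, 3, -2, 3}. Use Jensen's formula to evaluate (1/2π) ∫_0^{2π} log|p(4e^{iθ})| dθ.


Zeros: -2, -2, 3, 3; r = 4.
Inside |z| < r: -2, -2, 3, 3. Outside (|z| ≥ r): ∅.
p(0) = 36, so log|p(0)| = log(36) = 3.5835.
Apply Jensen: I(r) = log|p(0)| + Σ_k log(r/|z_k|), summed over zeros inside |z| < r.
  log(r/|z_k|) for z_k = -2: log(4/2) = 0.6931
  log(r/|z_k|) for z_k = 3: log(4/3) = 0.2877
  log(r/|z_k|) for z_k = -2: log(4/2) = 0.6931
  log(r/|z_k|) for z_k = 3: log(4/3) = 0.2877
Sum over inside zeros: 1.9617.
I(r) = log|p(0)| + (inside sum) = 3.5835 + 1.9617 = 5.5452.
Closed form (all zeros inside, monic): I(r) = n·log(r) = 4·log(4) = 5.5452. ✓

I(r) ≈ 5.5452.


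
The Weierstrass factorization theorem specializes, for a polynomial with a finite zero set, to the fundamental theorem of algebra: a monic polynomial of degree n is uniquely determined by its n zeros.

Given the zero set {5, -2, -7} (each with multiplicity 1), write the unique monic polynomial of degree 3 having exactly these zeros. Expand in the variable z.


The polynomial is p(z) = ∏_{α ∈ S} (z − α), where S = {5, -2, -7}.
Expanding the product yields: p(z) = z^3 + 4·z^2 -31·z -70.
The resulting polynomial has degree 3 and real coefficients as required.

p(z) = z^3 + 4·z^2 -31·z -70.


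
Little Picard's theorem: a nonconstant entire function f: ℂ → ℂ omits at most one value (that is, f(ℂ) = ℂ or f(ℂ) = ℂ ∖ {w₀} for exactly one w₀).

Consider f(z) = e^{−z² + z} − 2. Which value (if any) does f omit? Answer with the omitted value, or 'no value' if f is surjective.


Little Picard bounds the complement of f(ℂ) to at most one point.
The exponent g(z) = −z² + z is a nonconstant polynomial, hence surjective onto ℂ. So e^{g(z)} takes every value in {e^w : w ∈ ℂ} = ℂ ∖ {0}. Adding -2 shifts the range to ℂ ∖ {-2}. f omits exactly -2.

Omitted value: -2.


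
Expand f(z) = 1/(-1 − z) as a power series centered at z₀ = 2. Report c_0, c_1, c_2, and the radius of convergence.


Let w = z − z₀, so z = z₀ + w.
Then -1 − z = -1 − (z₀ + w) = (-1 − z₀) − w = -3 − w.
f(z) = 1/(-3 − w) = (1/(-3)) · 1/(1 − w/(-3)) = Σ_{n≥0} w^n / (-3)^(n+1).
So c_n = 1/(-3)^(n+1):
  c_0 = 1/(-3)^1 = -1/3.
  c_1 = 1/(-3)^2 = 1/9.
  c_2 = 1/(-3)^3 = -1/27.
The series is valid for |w/d| < 1, i.e. |z − z₀| < |d|.
Radius of convergence: R = |-1 − z₀| = |-3| = 3 (distance from z₀ to the singularity z = -1).

c_0 = -1/3, c_1 = 1/9, c_2 = -1/27; R = 3.


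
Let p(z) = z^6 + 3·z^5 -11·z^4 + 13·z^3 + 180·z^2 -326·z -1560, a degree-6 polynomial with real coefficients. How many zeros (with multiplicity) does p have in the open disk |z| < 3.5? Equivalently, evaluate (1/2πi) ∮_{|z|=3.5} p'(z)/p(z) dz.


The zeros of p are: -4, (2 + 3i), (2 - 3i), (-3 + 1i), (-3 - 1i), 3.
Their magnitudes are: 4, 3.606, 3.606, 3.162, 3.162, 3.
Zeros with |z| < R = 3.5: (-3 + 1i), (-3 - 1i), 3.
Count = 3.
By the argument principle, (1/2πi) ∮_{|z|=R} p'(z)/p(z) dz equals exactly this count.

Number of zeros inside |z| < 3.5: 3.


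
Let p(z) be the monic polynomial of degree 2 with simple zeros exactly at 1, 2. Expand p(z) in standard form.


The polynomial is p(z) = ∏_{α ∈ S} (z − α), where S = {1, 2}.
Expanding the product yields: p(z) = z^2 -3·z + 2.
The resulting polynomial has degree 2 and real coefficients as required.

p(z) = z^2 -3·z + 2.


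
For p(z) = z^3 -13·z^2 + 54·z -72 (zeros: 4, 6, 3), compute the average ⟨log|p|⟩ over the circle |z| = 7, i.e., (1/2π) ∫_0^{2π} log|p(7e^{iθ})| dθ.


Zeros: 3, 4, 6; r = 7.
Inside |z| < r: 3, 4, 6. Outside (|z| ≥ r): ∅.
p(0) = -72, so log|p(0)| = log(72) = 4.2767.
Apply Jensen: I(r) = log|p(0)| + Σ_k log(r/|z_k|), summed over zeros inside |z| < r.
  log(r/|z_k|) for z_k = 4: log(7/4) = 0.5596
  log(r/|z_k|) for z_k = 6: log(7/6) = 0.1542
  log(r/|z_k|) for z_k = 3: log(7/3) = 0.8473
Sum over inside zeros: 1.5611.
I(r) = log|p(0)| + (inside sum) = 4.2767 + 1.5611 = 5.8377.
Closed form (all zeros inside, monic): I(r) = n·log(r) = 3·log(7) = 5.8377. ✓

I(r) ≈ 5.8377.


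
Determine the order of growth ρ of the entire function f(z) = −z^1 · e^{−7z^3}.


M(r) = max_{|z|=r} |-1|·|z|^1·|e^{−7z^3}| = 1·r^1 · e^{7r^3} (the factors attain their maxima compatibly on |z|=r). Then log M(r) = log 1 + 1·log r + 7r^3, dominated by the last term, so log log M(r) ~ 3·log r. The polynomial factor -1z^1 contributes only a log r term and does not affect the order. ρ = 3.
Therefore ρ = 3.

Order ρ = 3.


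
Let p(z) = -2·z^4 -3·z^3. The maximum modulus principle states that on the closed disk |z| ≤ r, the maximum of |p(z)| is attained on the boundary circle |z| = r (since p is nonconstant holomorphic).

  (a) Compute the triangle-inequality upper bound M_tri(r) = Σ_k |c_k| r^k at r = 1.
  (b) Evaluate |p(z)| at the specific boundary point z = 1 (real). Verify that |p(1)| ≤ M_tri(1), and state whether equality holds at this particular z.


Coefficients: c_0 = 0, c_1 = 0, c_2 = 0, c_3 = -3, c_4 = -2. Radius r = 1.
Part (a). Triangle bound: M_tri(r) = Σ_k |c_k| r^k
  = |0|·1^0 + |0|·1^1 + |0|·1^2 + |-3|·1^3 + |-2|·1^4
  = 0 + 0 + 0 + 3 + 2 = 5.
This bounds M(r) := max_{|z|=r} |p(z)| from above; equality holds iff all terms c_k z^k can be made to align in phase at a single z on |z|=r.
Part (b). At z = 1 (real, on the circle |z| = r):
  p(1) = (0)·1^0 + (0)·1^1 + (0)·1^2 + (-3)·1^3 + (-2)·1^4 = -5.
  |p(1)| = 5.
Since all nonzero coefficients share the same sign, |p(1)| = 5 = M_tri(1); the triangle bound is attained at z = 1, so in fact M(r) = 5.

M_tri(1) = 5; |p(1)| = 5; equality at z=1: yes.


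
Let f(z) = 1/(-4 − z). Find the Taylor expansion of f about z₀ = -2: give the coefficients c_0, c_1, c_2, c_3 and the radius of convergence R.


Let w = z − z₀, so z = z₀ + w.
Then -4 − z = -4 − (z₀ + w) = (-4 − z₀) − w = -2 − w.
f(z) = 1/(-2 − w) = (1/(-2)) · 1/(1 − w/(-2)) = Σ_{n≥0} w^n / (-2)^(n+1).
So c_n = 1/(-2)^(n+1):
  c_0 = 1/(-2)^1 = -1/2.
  c_1 = 1/(-2)^2 = 1/4.
  c_2 = 1/(-2)^3 = -1/8.
  c_3 = 1/(-2)^4 = 1/16.
The series is valid for |w/d| < 1, i.e. |z − z₀| < |d|.
Radius of convergence: R = |-4 − z₀| = |-2| = 2 (distance from z₀ to the singularity z = -4).

c_0 = -1/2, c_1 = 1/4, c_2 = -1/8, c_3 = 1/16; R = 2.


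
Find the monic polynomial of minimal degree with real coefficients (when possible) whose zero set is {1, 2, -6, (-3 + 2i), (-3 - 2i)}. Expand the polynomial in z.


The polynomial is p(z) = ∏_{α ∈ S} (z − α), where S = {1, 2, -6, (-3 + 2i), (-3 - 2i)}.
Expanding the product yields: p(z) = z^5 + 9·z^4 + 15·z^3 -45·z^2 -136·z + 156.
Note conjugate pairs combine to real quadratics: (z − (-3+2i))(z − (-3−2i)) = z² + 6z + 13.
The resulting polynomial has degree 5 and real coefficients as required.

p(z) = z^5 + 9·z^4 + 15·z^3 -45·z^2 -136·z + 156.


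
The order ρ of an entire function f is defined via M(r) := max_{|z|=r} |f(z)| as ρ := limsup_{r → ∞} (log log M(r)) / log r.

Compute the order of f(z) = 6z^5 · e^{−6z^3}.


M(r) = max_{|z|=r} |6|·|z|^5·|e^{−6z^3}| = 6·r^5 · e^{6r^3} (the factors attain their maxima compatibly on |z|=r). Then log M(r) = log 6 + 5·log r + 6r^3, dominated by the last term, so log log M(r) ~ 3·log r. The polynomial factor 6z^5 contributes only a log r term and does not affect the order. ρ = 3.
Therefore ρ = 3.

Order ρ = 3.


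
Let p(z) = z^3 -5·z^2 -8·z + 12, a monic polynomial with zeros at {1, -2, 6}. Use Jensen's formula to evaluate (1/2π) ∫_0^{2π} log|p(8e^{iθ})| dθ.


Zeros: -2, 1, 6; r = 8.
Inside |z| < r: -2, 1, 6. Outside (|z| ≥ r): ∅.
p(0) = 12, so log|p(0)| = log(12) = 2.4849.
Apply Jensen: I(r) = log|p(0)| + Σ_k log(r/|z_k|), summed over zeros inside |z| < r.
  log(r/|z_k|) for z_k = 1: log(8/1) = 2.0794
  log(r/|z_k|) for z_k = -2: log(8/2) = 1.3863
  log(r/|z_k|) for z_k = 6: log(8/6) = 0.2877
Sum over inside zeros: 3.7534.
I(r) = log|p(0)| + (inside sum) = 2.4849 + 3.7534 = 6.2383.
Closed form (all zeros inside, monic): I(r) = n·log(r) = 3·log(8) = 6.2383. ✓

I(r) ≈ 6.2383.


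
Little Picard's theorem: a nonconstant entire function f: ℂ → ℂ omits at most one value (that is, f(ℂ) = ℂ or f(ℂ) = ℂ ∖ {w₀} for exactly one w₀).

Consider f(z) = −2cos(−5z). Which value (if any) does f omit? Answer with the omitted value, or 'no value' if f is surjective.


Little Picard bounds the complement of f(ℂ) to at most one point.
cos is entire and surjective onto ℂ: for every w ∈ ℂ, cos(ζ) = w has a solution ζ ∈ ℂ (e.g., via the complex inverse arccos). With ζ = −5z this gives z = ζ/(-5). Then -2·cos(−5z) takes every value in -2·ℂ = ℂ, and adding 0 is a bijection of ℂ. So f is surjective and omits no value. (Note: only on the real line is cos bounded by [−1, 1].)

Omitted value: no value.


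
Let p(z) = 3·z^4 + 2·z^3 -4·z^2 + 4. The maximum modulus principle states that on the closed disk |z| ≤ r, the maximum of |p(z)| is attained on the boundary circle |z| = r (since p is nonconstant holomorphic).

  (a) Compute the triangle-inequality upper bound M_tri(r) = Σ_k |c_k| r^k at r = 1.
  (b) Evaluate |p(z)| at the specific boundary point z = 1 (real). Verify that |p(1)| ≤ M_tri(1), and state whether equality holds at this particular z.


Coefficients: c_0 = 4, c_1 = 0, c_2 = -4, c_3 = 2, c_4 = 3. Radius r = 1.
Part (a). Triangle bound: M_tri(r) = Σ_k |c_k| r^k
  = |4|·1^0 + |0|·1^1 + |-4|·1^2 + |2|·1^3 + |3|·1^4
  = 4 + 0 + 4 + 2 + 3 = 13.
This bounds M(r) := max_{|z|=r} |p(z)| from above; equality holds iff all terms c_k z^k can be made to align in phase at a single z on |z|=r.
Part (b). At z = 1 (real, on the circle |z| = r):
  p(1) = (4)·1^0 + (0)·1^1 + (-4)·1^2 + (2)·1^3 + (3)·1^4 = 5.
  |p(1)| = 5.
Check: |p(1)| = 5 ≤ 13 = M_tri(1). ✓ Equality does not hold at z = 1 (the coefficients have mixed signs, so the terms do not all align in phase there).

M_tri(1) = 13; |p(1)| = 5; equality at z=1: no.


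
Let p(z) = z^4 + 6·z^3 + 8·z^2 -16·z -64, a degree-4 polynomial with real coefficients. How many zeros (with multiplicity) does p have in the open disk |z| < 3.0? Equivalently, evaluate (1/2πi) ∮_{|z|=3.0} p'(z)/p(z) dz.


The zeros of p are: 2, (-2 + 2i), (-2 - 2i), -4.
Their magnitudes are: 2, 2.828, 2.828, 4.
Zeros with |z| < R = 3.0: 2, (-2 + 2i), (-2 - 2i).
Count = 3.
By the argument principle, (1/2πi) ∮_{|z|=R} p'(z)/p(z) dz equals exactly this count.

Number of zeros inside |z| < 3.0: 3.


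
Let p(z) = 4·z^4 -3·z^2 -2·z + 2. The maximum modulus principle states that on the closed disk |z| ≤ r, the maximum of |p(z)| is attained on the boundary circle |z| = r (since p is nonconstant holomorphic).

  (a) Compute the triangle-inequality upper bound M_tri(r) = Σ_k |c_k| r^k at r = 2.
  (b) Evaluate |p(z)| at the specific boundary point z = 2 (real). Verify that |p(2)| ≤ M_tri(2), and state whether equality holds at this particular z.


Coefficients: c_0 = 2, c_1 = -2, c_2 = -3, c_3 = 0, c_4 = 4. Radius r = 2.
Part (a). Triangle bound: M_tri(r) = Σ_k |c_k| r^k
  = |2|·2^0 + |-2|·2^1 + |-3|·2^2 + |0|·2^3 + |4|·2^4
  = 2 + 4 + 12 + 0 + 64 = 82.
This bounds M(r) := max_{|z|=r} |p(z)| from above; equality holds iff all terms c_k z^k can be made to align in phase at a single z on |z|=r.
Part (b). At z = 2 (real, on the circle |z| = r):
  p(2) = (2)·2^0 + (-2)·2^1 + (-3)·2^2 + (0)·2^3 + (4)·2^4 = 50.
  |p(2)| = 50.
Check: |p(2)| = 50 ≤ 82 = M_tri(2). ✓ Equality does not hold at z = 2 (the coefficients have mixed signs, so the terms do not all align in phase there).

M_tri(2) = 82; |p(2)| = 50; equality at z=2: no.


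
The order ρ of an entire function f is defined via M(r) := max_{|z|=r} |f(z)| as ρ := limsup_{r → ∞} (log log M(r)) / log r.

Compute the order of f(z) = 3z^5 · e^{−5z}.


M(r) = max_{|z|=r} |3|·|z|^5·|e^{−5z}| = 3·r^5 · e^{5r^1} (the factors attain their maxima compatibly on |z|=r). Then log M(r) = log 3 + 5·log r + 5r^1, dominated by the last term, so log log M(r) ~ 1·log r. The polynomial factor 3z^5 contributes only a log r term and does not affect the order. ρ = 1.
Therefore ρ = 1.

Order ρ = 1.


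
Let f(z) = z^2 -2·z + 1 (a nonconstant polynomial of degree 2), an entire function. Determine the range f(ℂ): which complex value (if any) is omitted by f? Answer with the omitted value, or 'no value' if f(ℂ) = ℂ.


Little Picard bounds the complement of f(ℂ) to at most one point.
For every w ∈ ℂ, the equation p(z) − w = 0 is a nonconstant polynomial in z and hence has at least one root by the fundamental theorem of algebra. So p is surjective onto ℂ, omitting no value.

Omitted value: no value.


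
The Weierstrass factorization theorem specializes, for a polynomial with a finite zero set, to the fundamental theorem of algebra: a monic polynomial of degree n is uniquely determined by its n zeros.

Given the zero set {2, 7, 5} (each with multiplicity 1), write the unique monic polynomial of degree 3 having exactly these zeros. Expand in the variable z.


The polynomial is p(z) = ∏_{α ∈ S} (z − α), where S = {2, 7, 5}.
Expanding the product yields: p(z) = z^3 -14·z^2 + 59·z -70.
The resulting polynomial has degree 3 and real coefficients as required.

p(z) = z^3 -14·z^2 + 59·z -70.


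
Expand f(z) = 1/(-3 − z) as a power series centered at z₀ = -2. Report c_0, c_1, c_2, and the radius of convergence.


Let w = z − z₀, so z = z₀ + w.
Then -3 − z = -3 − (z₀ + w) = (-3 − z₀) − w = -1 − w.
f(z) = 1/(-1 − w) = (1/(-1)) · 1/(1 − w/(-1)) = Σ_{n≥0} w^n / (-1)^(n+1).
So c_n = 1/(-1)^(n+1):
  c_0 = 1/(-1)^1 = -1.
  c_1 = 1/(-1)^2 = 1.
  c_2 = 1/(-1)^3 = -1.
The series is valid for |w/d| < 1, i.e. |z − z₀| < |d|.
Radius of convergence: R = |-3 − z₀| = |-1| = 1 (distance from z₀ to the singularity z = -3).

c_0 = -1, c_1 = 1, c_2 = -1; R = 1.


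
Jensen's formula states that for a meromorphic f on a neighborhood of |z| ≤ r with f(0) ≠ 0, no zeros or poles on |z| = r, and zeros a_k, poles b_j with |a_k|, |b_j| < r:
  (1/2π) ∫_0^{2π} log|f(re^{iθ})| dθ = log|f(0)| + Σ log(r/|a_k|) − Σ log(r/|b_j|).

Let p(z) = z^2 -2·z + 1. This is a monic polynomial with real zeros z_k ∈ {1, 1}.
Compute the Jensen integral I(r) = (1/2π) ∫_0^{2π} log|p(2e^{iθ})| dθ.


Zeros: 1, 1; r = 2.
Inside |z| < r: 1, 1. Outside (|z| ≥ r): ∅.
p(0) = 1, so log|p(0)| = log(1) = 0.0000.
Apply Jensen: I(r) = log|p(0)| + Σ_k log(r/|z_k|), summed over zeros inside |z| < r.
  log(r/|z_k|) for z_k = 1: log(2/1) = 0.6931
  log(r/|z_k|) for z_k = 1: log(2/1) = 0.6931
Sum over inside zeros: 1.3863.
I(r) = log|p(0)| + (inside sum) = 0.0000 + 1.3863 = 1.3863.
Closed form (all zeros inside, monic): I(r) = n·log(r) = 2·log(2) = 1.3863. ✓

I(r) ≈ 1.3863.


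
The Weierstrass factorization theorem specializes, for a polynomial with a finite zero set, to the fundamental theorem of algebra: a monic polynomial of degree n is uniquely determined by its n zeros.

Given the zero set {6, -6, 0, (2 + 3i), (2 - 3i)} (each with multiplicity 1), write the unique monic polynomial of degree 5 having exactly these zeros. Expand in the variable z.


The polynomial is p(z) = ∏_{α ∈ S} (z − α), where S = {6, -6, 0, (2 + 3i), (2 - 3i)}.
Expanding the product yields: p(z) = z^5 -4·z^4 -23·z^3 + 144·z^2 -468·z.
Note conjugate pairs combine to real quadratics: (z − (2+3i))(z − (2−3i)) = z² − 4z + 13.
The resulting polynomial has degree 5 and real coefficients as required.

p(z) = z^5 -4·z^4 -23·z^3 + 144·z^2 -468·z.


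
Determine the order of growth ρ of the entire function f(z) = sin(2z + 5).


sin(w) is a linear combination of e^{iw} and e^{−iw} (or e^w, e^{−w} in the hyperbolic case), so |sin(w)| ≤ e^{|w|}. With w = 2z + 5, |w| ≤ 2|z| + 5 = 2r + 5 on |z| = r, giving M(r) ≤ e^{2r + 5}, so ρ ≤ 1. On a suitable ray (z = it for sin/cos; z = t for sinh/cosh, t real → ∞), |sin(2z + 5)| grows like e^{2|t|}/2, so ρ ≥ 1. Hence ρ = 1.
Therefore ρ = 1.

Order ρ = 1.


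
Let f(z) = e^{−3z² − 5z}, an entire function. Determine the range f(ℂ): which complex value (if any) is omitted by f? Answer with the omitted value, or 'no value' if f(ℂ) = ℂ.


Little Picard bounds the complement of f(ℂ) to at most one point.
The exponent g(z) = −3z² − 5z is a nonconstant polynomial, hence surjective onto ℂ. So e^{g(z)} takes every value in {e^w : w ∈ ℂ} = ℂ ∖ {0}. Adding 0 shifts the range to ℂ ∖ {0}. f omits exactly 0.

Omitted value: 0.


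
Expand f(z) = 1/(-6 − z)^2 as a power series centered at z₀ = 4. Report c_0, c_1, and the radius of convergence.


Let w = z − z₀, so z = z₀ + w.
Then -6 − z = -6 − (z₀ + w) = (-6 − z₀) − w = -10 − w.
f(z) = 1/(-10 − w)^2 = (1/(-10)^2) · (1 − w/(-10))^{−2}.
By the binomial series (1−u)^{−2} = Σ_{n≥0} C(n+1, 1) u^n for |u|<1, with u = w/(-10):
  c_n = C(n+1, 1) / (-10)^(n+2).
  c_0 = 1/(-10)^2 = 1/100.
  c_1 = 2/(-10)^3 = -1/500.
The series is valid for |w/d| < 1, i.e. |z − z₀| < |d|.
Radius of convergence: R = |-6 − z₀| = |-10| = 10 (distance from z₀ to the singularity z = -6).

c_0 = 1/100, c_1 = -1/500; R = 10.


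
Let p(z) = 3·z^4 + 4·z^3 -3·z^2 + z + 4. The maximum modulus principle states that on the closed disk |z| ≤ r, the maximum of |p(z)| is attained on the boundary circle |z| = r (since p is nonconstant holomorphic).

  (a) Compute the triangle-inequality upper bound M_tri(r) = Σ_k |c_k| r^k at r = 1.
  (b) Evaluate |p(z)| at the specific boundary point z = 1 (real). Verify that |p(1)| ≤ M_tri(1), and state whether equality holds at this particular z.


Coefficients: c_0 = 4, c_1 = 1, c_2 = -3, c_3 = 4, c_4 = 3. Radius r = 1.
Part (a). Triangle bound: M_tri(r) = Σ_k |c_k| r^k
  = |4|·1^0 + |1|·1^1 + |-3|·1^2 + |4|·1^3 + |3|·1^4
  = 4 + 1 + 3 + 4 + 3 = 15.
This bounds M(r) := max_{|z|=r} |p(z)| from above; equality holds iff all terms c_k z^k can be made to align in phase at a single z on |z|=r.
Part (b). At z = 1 (real, on the circle |z| = r):
  p(1) = (4)·1^0 + (1)·1^1 + (-3)·1^2 + (4)·1^3 + (3)·1^4 = 9.
  |p(1)| = 9.
Check: |p(1)| = 9 ≤ 15 = M_tri(1). ✓ Equality does not hold at z = 1 (the coefficients have mixed signs, so the terms do not all align in phase there).

M_tri(1) = 15; |p(1)| = 9; equality at z=1: no.


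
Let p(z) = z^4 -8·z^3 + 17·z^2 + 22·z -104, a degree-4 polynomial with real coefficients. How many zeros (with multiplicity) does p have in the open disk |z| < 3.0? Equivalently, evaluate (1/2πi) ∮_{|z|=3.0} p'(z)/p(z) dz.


The zeros of p are: (3 + 2i), (3 - 2i), -2, 4.
Their magnitudes are: 3.606, 3.606, 2, 4.
Zeros with |z| < R = 3.0: -2.
Count = 1.
By the argument principle, (1/2πi) ∮_{|z|=R} p'(z)/p(z) dz equals exactly this count.

Number of zeros inside |z| < 3.0: 1.


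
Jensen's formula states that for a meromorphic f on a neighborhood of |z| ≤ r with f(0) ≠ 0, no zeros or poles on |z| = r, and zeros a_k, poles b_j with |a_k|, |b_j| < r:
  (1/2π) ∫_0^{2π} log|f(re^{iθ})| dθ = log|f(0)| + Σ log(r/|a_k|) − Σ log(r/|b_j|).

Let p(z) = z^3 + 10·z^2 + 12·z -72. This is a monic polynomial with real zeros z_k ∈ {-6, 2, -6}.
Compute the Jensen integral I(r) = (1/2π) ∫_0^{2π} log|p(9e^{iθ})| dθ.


Zeros: -6, -6, 2; r = 9.
Inside |z| < r: -6, -6, 2. Outside (|z| ≥ r): ∅.
p(0) = -72, so log|p(0)| = log(72) = 4.2767.
Apply Jensen: I(r) = log|p(0)| + Σ_k log(r/|z_k|), summed over zeros inside |z| < r.
  log(r/|z_k|) for z_k = -6: log(9/6) = 0.4055
  log(r/|z_k|) for z_k = 2: log(9/2) = 1.5041
  log(r/|z_k|) for z_k = -6: log(9/6) = 0.4055
Sum over inside zeros: 2.3150.
I(r) = log|p(0)| + (inside sum) = 4.2767 + 2.3150 = 6.5917.
Closed form (all zeros inside, monic): I(r) = n·log(r) = 3·log(9) = 6.5917. ✓

I(r) ≈ 6.5917.
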